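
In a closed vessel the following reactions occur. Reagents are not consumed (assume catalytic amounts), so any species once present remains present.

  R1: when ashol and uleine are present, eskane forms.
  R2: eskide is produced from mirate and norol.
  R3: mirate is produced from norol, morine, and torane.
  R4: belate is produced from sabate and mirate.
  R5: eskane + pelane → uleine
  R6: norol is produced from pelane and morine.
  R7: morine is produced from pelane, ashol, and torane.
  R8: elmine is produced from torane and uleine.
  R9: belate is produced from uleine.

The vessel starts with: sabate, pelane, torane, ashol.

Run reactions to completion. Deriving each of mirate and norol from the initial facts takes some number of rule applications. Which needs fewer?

norol: pelane, ashol, and torane present → morine forms (R7). pelane and morine present → norol forms (R6). [2 rule applications]
mirate: pelane, ashol, and torane present → morine forms (R7). pelane and morine present → norol forms (R6). norol, morine, and torane present → mirate forms (R3). [3 rule applications]
norol needs fewer.

norol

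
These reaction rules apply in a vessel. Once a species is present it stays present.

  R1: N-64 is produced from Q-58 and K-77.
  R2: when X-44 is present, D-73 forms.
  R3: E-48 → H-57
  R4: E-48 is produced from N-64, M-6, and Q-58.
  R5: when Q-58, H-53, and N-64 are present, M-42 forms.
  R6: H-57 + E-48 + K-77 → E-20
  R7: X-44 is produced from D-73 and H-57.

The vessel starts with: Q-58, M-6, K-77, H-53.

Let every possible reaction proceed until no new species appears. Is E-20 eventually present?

Yes

Q-58 and K-77 present → N-64 forms (R1).
N-64, M-6, and Q-58 present → E-48 forms (R4).
E-48 present → H-57 forms (R3).
H-57, E-48, and K-77 present → E-20 forms (R6).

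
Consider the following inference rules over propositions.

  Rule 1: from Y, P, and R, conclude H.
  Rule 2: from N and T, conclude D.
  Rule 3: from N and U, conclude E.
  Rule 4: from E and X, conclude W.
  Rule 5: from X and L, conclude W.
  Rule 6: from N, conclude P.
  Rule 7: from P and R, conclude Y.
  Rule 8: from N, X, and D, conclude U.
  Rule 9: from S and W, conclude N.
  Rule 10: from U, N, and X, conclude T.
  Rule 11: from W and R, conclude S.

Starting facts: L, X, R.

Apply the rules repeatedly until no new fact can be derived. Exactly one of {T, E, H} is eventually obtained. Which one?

X and L hold, so W follows (Rule 5).
W and R hold, so S follows (Rule 11).
S and W hold, so N follows (Rule 9).
N holds, so P follows (Rule 6).
From P and R, Rule 7 gives Y.
Y, P, and R hold, so H follows (Rule 1).
E would need N and U (Rule 3), but U is never established. T would need U, N, and X (Rule 10), but U is never established.

H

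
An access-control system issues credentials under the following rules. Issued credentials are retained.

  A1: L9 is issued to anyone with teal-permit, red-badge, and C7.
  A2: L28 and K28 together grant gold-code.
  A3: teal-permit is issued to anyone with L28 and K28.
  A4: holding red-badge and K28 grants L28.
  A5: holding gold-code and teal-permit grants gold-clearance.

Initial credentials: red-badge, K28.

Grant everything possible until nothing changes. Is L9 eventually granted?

L9 would need teal-permit, red-badge, and C7 (A1), but C7 is never granted.

No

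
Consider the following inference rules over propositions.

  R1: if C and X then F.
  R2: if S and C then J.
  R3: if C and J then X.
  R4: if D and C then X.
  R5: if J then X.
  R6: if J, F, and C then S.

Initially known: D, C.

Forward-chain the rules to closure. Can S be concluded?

S would need J, F, and C (R6), but J is never established.

No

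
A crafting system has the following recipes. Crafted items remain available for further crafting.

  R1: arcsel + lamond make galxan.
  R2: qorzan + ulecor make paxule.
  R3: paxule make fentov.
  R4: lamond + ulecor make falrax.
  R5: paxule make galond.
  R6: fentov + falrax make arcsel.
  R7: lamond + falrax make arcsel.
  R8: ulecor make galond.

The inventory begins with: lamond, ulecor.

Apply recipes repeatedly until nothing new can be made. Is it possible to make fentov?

No

fentov would need paxule (R3), but paxule is never obtained.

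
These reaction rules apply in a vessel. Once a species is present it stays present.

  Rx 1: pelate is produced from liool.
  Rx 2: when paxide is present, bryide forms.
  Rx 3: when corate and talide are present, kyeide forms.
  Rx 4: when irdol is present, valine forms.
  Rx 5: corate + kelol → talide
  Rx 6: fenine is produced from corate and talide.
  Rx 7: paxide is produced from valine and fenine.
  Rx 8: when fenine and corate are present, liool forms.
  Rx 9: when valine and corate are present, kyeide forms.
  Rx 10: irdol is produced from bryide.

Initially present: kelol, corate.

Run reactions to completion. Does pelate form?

corate and kelol present → talide forms (Rx 5).
corate and talide present → fenine forms (Rx 6).
fenine and corate present → liool forms (Rx 8).
liool present → pelate forms (Rx 1).

Yes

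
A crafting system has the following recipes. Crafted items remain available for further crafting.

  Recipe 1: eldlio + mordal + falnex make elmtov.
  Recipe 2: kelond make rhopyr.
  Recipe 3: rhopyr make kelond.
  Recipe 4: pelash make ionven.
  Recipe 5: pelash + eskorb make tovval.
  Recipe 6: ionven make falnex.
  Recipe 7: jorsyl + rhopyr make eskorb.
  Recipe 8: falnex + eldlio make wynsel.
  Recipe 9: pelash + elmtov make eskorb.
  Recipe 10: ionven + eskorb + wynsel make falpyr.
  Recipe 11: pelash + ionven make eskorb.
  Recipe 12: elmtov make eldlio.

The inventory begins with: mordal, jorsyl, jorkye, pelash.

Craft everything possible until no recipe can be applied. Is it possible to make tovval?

Yes

Using Recipe 4, pelash makes ionven.
Using Recipe 11, pelash and ionven make eskorb.
pelash + eskorb → tovval (Recipe 5).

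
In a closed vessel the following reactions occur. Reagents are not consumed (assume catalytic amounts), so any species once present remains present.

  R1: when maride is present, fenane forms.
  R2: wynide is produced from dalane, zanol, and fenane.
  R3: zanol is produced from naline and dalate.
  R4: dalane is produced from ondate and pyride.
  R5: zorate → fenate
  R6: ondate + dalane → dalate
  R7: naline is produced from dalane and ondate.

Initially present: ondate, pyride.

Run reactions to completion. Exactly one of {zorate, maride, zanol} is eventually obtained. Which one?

zanol

ondate and pyride present → dalane forms (R4).
dalane and ondate present → naline forms (R7).
ondate and dalane present → dalate forms (R6).
naline and dalate present → zanol forms (R3).
No rule produces zorate, and it is not given. No rule produces maride, and it is not given.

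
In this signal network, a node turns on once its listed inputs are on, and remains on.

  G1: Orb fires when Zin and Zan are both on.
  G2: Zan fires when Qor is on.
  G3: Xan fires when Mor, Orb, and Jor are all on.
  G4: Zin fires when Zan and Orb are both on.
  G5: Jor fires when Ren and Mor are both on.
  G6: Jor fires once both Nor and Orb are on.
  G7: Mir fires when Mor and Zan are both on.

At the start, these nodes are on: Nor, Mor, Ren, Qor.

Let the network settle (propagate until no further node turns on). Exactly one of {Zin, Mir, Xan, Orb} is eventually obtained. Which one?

G2: Qor on → Zan on.
Mor and Zan are on, so Mir fires (G7).
Xan would need Mor, Orb, and Jor (G3), but Orb never turns on. Zin would need Zan and Orb (G4), but Orb never turns on. Orb would need Zin and Zan (G1), but Zin never turns on.

Mir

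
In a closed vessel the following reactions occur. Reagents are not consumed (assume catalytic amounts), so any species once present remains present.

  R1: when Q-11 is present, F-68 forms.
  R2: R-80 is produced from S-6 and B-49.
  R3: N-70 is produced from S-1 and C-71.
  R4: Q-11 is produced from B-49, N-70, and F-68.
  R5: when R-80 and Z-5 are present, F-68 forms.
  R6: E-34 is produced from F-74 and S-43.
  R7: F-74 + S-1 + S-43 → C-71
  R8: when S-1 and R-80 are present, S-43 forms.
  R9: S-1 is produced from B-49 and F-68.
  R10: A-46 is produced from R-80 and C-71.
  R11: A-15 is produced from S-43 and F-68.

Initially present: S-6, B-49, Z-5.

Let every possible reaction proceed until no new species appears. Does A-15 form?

Yes

S-6 and B-49 present → R-80 forms (R2).
R-80 and Z-5 present → F-68 forms (R5).
B-49 and F-68 present → S-1 forms (R9).
S-1 and R-80 present → S-43 forms (R8).
S-43 and F-68 present → A-15 forms (R11).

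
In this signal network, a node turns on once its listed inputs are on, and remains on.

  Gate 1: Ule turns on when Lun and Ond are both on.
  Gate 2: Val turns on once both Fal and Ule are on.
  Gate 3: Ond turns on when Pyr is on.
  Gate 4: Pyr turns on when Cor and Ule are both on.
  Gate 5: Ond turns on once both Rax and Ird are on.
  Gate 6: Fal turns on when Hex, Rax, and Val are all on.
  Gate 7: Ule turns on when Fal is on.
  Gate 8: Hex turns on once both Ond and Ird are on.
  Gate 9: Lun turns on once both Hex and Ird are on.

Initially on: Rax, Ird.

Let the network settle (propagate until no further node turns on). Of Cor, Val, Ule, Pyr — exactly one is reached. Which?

Rax and Ird are on, so Ond turns on (Gate 5).
Gate 8: Ond and Ird on → Hex on.
Gate 9: Hex and Ird on → Lun on.
Gate 1: Lun and Ond on → Ule on.
Pyr would need Cor and Ule (Gate 4), but Cor never turns on. No rule produces Cor, and it is not given. Val would need Fal and Ule (Gate 2), but Fal never turns on.

Ule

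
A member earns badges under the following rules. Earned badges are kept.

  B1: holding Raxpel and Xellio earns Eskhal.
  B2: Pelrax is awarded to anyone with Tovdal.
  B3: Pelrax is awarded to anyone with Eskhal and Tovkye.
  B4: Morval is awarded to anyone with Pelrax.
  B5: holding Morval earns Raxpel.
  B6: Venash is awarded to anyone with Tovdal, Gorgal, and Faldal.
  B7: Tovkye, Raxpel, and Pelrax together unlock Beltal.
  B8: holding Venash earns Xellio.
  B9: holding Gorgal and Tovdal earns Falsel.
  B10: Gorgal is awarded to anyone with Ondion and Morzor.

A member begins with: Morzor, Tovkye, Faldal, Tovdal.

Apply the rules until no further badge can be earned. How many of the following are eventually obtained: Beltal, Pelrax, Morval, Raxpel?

4

With Tovdal, Pelrax is earned (B2).
With Pelrax, Morval is earned (B4).
With Morval, Raxpel is earned (B5).
With Tovkye, Raxpel, and Pelrax, Beltal is earned (B7).
Beltal: reached.
Pelrax: reached.
Morval: reached.
Raxpel: reached.
All 4 are reached.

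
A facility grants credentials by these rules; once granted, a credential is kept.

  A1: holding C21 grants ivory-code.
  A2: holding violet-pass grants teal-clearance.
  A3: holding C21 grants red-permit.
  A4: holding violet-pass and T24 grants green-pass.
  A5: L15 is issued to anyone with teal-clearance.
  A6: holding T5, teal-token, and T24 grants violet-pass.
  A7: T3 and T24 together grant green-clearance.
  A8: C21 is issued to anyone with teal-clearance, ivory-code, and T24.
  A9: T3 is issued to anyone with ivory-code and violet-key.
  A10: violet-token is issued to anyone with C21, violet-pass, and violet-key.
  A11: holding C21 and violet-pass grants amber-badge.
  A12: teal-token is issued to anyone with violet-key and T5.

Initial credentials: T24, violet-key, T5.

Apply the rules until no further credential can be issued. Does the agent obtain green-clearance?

No

green-clearance would need T3 and T24 (A7), but T3 is never granted.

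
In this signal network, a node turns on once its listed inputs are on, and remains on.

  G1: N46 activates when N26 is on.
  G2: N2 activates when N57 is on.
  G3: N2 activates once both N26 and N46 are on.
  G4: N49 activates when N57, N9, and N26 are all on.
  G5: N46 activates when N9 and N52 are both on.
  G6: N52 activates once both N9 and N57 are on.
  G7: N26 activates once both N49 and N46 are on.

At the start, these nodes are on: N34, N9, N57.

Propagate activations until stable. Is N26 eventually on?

No

N26 would need N49 and N46 (G7), but N49 never turns on.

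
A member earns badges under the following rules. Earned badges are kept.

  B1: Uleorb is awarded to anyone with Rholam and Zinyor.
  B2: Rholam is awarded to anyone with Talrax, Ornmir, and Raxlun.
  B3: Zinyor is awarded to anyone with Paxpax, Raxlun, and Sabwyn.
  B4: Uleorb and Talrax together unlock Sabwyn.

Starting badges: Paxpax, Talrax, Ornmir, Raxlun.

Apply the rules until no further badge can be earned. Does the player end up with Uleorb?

No

Uleorb would need Rholam and Zinyor (B1), but Zinyor is never earned.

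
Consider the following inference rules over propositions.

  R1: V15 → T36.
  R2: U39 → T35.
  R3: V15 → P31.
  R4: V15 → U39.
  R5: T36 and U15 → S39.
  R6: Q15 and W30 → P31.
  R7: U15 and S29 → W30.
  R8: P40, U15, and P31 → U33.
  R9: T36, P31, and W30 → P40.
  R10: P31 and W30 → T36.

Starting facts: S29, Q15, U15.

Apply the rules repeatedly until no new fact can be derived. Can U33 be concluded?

From U15 and S29, R7 gives W30.
From Q15 and W30, R6 gives P31.
P31 and W30 hold, so T36 follows (R10).
T36, P31, and W30 hold, so P40 follows (R9).
P40, U15, and P31 hold, so U33 follows (R8).

Yes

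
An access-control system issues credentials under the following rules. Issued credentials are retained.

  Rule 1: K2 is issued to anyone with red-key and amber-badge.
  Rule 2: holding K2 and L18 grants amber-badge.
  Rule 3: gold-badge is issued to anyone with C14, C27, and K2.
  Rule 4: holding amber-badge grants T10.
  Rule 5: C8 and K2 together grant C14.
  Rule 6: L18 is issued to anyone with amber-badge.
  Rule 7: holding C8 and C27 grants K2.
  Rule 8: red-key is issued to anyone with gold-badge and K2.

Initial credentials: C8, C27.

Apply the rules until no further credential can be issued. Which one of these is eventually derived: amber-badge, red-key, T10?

red-key

Holding C8 and C27 grants K2 (Rule 7).
Holding C8 and K2 grants C14 (Rule 5).
Holding C14, C27, and K2 grants gold-badge (Rule 3).
Holding gold-badge and K2 grants red-key (Rule 8).
amber-badge would need K2 and L18 (Rule 2), but L18 is never granted. T10 would need amber-badge (Rule 4), but amber-badge is never granted.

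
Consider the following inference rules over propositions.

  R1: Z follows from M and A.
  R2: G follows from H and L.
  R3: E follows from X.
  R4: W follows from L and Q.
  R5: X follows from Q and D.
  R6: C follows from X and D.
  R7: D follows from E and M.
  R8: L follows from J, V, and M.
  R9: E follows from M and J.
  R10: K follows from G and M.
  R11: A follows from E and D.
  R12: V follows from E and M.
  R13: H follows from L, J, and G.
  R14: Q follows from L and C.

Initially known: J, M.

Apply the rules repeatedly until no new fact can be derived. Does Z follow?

Yes

M and J hold, so E follows (R9).
E and M hold, so D follows (R7).
E and D hold, so A follows (R11).
From M and A, R1 gives Z.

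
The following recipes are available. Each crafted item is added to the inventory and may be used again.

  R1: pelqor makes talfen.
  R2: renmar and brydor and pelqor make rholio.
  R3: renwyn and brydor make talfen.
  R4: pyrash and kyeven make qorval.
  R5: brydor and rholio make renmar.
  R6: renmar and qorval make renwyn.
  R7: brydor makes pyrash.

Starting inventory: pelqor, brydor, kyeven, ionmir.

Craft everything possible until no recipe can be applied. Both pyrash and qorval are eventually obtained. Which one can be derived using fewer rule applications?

pyrash

pyrash: brydor → pyrash (R7). [1 rule application]
qorval: brydor → pyrash (R7). pyrash and kyeven → qorval (R4). [2 rule applications]
pyrash needs fewer.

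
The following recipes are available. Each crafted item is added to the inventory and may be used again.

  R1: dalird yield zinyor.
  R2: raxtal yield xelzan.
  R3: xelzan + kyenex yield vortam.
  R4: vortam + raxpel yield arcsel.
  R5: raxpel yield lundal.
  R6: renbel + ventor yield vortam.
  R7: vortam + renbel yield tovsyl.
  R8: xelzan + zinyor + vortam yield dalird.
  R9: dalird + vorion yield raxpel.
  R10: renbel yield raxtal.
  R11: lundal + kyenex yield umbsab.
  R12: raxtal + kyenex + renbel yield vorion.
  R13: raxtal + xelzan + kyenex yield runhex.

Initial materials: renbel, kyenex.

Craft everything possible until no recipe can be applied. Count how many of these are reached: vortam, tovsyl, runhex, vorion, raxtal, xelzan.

renbel → raxtal (R10).
raxtal + kyenex + renbel → vorion (R12).
raxtal → xelzan (R2).
xelzan + kyenex → vortam (R3).
raxtal + xelzan + kyenex → runhex (R13).
Using R7, vortam and renbel make tovsyl.
vortam: reached.
tovsyl: reached.
runhex: reached.
vorion: reached.
raxtal: reached.
xelzan: reached.
All 6 are reached.

6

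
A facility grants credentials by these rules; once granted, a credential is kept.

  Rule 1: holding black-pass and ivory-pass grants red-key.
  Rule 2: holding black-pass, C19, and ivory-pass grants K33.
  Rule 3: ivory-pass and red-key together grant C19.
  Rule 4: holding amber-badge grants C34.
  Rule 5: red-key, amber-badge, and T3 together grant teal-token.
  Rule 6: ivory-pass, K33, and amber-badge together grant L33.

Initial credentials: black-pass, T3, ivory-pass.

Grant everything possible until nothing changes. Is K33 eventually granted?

Holding black-pass and ivory-pass grants red-key (Rule 1).
Holding ivory-pass and red-key grants C19 (Rule 3).
Holding black-pass, C19, and ivory-pass grants K33 (Rule 2).

Yes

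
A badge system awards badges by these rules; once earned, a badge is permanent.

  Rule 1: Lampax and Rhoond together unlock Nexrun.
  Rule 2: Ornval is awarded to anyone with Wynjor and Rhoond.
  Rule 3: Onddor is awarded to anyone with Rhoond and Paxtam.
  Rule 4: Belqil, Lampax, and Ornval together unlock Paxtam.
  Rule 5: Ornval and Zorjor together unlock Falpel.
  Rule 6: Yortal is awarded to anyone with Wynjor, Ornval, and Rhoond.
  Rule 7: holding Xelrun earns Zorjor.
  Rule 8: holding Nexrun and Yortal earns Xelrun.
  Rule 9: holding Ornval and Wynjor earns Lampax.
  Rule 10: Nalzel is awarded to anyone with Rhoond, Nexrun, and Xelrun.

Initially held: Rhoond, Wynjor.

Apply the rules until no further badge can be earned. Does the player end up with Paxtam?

No

Paxtam would need Belqil, Lampax, and Ornval (Rule 4), but Belqil is never earned.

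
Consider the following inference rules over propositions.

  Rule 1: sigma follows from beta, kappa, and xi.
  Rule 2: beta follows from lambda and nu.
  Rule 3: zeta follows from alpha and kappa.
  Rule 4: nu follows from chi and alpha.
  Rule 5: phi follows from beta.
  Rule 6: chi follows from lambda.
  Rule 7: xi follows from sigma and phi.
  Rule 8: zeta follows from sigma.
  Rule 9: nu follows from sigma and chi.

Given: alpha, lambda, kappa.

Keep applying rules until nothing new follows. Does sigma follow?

No

sigma would need beta, kappa, and xi (Rule 1), but xi is never established.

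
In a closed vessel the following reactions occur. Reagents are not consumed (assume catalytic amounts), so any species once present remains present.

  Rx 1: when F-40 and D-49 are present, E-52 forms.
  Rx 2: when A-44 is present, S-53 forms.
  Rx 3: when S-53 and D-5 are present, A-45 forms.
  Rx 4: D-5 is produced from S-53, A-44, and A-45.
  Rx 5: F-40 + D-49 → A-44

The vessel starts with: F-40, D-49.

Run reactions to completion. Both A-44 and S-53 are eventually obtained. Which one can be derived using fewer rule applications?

A-44

A-44: F-40 and D-49 present → A-44 forms (Rx 5). [1 rule application]
S-53: F-40 and D-49 present → A-44 forms (Rx 5). A-44 present → S-53 forms (Rx 2). [2 rule applications]
A-44 needs fewer.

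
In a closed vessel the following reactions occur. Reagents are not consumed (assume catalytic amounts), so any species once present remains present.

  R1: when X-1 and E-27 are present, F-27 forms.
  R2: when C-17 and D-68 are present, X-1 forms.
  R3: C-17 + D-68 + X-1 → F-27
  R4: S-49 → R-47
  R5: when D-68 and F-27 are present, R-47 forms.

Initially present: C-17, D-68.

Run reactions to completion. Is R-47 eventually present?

C-17 and D-68 present → X-1 forms (R2).
C-17, D-68, and X-1 present → F-27 forms (R3).
D-68 and F-27 present → R-47 forms (R5).

Yes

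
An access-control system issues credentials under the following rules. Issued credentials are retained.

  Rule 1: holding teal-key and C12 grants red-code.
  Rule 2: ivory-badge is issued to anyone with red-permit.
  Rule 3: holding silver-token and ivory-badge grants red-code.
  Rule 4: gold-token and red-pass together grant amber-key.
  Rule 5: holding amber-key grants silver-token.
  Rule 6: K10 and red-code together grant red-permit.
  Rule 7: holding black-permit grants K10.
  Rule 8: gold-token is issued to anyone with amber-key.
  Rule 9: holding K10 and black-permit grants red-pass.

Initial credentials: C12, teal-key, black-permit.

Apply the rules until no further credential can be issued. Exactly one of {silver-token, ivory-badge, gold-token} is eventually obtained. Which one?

Holding teal-key and C12 grants red-code (Rule 1).
Holding black-permit grants K10 (Rule 7).
Holding K10 and red-code grants red-permit (Rule 6).
Holding red-permit grants ivory-badge (Rule 2).
gold-token would need amber-key (Rule 8), but amber-key is never granted. silver-token would need amber-key (Rule 5), but amber-key is never granted.

ivory-badge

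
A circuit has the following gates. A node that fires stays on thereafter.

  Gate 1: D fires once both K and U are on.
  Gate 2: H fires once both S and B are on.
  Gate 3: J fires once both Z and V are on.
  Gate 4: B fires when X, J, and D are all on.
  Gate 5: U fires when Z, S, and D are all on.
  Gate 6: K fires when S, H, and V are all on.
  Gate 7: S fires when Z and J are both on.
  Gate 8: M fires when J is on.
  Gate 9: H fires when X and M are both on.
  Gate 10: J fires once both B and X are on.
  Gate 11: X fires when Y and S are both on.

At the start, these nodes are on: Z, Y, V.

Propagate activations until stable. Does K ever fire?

Gate 3: Z and V on → J on.
Gate 8: J on → M on.
Z and J are on, so S fires (Gate 7).
Gate 11: Y and S on → X on.
Gate 9: X and M on → H on.
S, H, and V are on, so K fires (Gate 6).

Yes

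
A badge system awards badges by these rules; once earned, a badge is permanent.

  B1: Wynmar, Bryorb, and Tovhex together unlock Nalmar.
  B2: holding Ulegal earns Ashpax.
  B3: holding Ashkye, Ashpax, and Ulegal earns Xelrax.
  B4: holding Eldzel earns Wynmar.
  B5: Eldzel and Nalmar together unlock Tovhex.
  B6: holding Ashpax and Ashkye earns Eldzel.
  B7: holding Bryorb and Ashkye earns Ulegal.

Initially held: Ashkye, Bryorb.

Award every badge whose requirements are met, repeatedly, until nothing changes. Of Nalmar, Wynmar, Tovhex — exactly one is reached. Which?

Wynmar

With Bryorb and Ashkye, Ulegal is earned (B7).
With Ulegal, Ashpax is earned (B2).
With Ashpax and Ashkye, Eldzel is earned (B6).
With Eldzel, Wynmar is earned (B4).
Tovhex would need Eldzel and Nalmar (B5), but Nalmar is never earned. Nalmar would need Wynmar, Bryorb, and Tovhex (B1), but Tovhex is never earned.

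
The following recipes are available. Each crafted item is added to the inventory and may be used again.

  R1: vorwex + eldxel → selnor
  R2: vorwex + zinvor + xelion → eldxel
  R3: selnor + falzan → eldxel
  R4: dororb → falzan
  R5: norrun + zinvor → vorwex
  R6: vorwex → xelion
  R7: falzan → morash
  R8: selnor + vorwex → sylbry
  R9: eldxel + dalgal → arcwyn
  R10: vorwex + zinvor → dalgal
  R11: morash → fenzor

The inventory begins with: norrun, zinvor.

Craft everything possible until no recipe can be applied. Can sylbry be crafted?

Yes

Using R5, norrun and zinvor make vorwex.
vorwex → xelion (R6).
Using R2, vorwex, zinvor, and xelion make eldxel.
vorwex + eldxel → selnor (R1).
Using R8, selnor and vorwex make sylbry.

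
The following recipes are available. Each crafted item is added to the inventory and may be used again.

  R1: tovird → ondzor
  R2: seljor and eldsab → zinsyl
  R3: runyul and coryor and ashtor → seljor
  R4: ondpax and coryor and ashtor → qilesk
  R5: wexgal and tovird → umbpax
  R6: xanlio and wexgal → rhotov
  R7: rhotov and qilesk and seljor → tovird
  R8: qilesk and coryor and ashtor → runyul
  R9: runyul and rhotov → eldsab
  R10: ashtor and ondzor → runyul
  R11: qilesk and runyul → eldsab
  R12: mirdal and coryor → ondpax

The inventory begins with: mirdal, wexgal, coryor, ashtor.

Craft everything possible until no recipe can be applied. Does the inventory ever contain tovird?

No

tovird would need rhotov, qilesk, and seljor (R7), but rhotov is never obtained.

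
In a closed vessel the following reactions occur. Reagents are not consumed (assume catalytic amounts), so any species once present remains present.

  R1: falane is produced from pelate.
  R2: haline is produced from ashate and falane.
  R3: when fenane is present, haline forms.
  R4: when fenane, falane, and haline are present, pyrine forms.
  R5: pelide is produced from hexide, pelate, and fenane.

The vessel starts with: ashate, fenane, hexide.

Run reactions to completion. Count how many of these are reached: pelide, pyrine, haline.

fenane present → haline forms (R3).
pelide would need hexide, pelate, and fenane (R5), but pelate never forms.
pyrine would need fenane, falane, and haline (R4), but falane never forms.
haline: reached.
Reached: haline — 1 of the 3.

1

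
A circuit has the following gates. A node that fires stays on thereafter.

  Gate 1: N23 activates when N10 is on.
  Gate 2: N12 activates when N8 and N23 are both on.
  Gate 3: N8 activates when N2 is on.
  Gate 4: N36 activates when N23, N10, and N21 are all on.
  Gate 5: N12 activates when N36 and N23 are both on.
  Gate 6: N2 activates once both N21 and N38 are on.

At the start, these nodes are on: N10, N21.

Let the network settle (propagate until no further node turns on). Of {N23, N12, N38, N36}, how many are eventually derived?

3

Gate 1: N10 on → N23 on.
Gate 4: N23, N10, and N21 on → N36 on.
Gate 5: N36 and N23 on → N12 on.
N23: reached.
N12: reached.
No rule produces N38, and it is not given.
N36: reached.
Reached: N23, N12, and N36 — 3 of the 4.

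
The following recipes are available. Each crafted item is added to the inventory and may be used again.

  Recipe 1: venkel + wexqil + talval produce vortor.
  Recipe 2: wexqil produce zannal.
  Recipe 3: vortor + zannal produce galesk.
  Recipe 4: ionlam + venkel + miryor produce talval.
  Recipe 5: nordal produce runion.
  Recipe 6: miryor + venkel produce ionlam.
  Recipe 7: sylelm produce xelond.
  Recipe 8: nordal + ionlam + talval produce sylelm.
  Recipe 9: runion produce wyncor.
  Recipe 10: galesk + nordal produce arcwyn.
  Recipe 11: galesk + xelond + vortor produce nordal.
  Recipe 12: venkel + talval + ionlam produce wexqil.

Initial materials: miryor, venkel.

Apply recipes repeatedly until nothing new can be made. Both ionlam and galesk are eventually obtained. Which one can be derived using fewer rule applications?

ionlam

ionlam: miryor + venkel → ionlam (Recipe 6). [1 rule application]
galesk: miryor + venkel → ionlam (Recipe 6). ionlam + venkel + miryor → talval (Recipe 4). venkel + talval + ionlam → wexqil (Recipe 12). Using Recipe 1, venkel, wexqil, and talval make vortor. Using Recipe 2, wexqil makes zannal. vortor + zannal → galesk (Recipe 3). [6 rule applications]
ionlam needs fewer.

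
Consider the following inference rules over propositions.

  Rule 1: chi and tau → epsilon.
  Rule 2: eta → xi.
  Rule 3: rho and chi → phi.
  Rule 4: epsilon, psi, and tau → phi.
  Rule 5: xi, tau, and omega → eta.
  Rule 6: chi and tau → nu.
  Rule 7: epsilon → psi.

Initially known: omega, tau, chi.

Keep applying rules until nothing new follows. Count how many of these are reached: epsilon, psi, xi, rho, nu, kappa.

3

From chi and tau, Rule 6 gives nu.
chi and tau hold, so epsilon follows (Rule 1).
From epsilon, Rule 7 gives psi.
epsilon: reached.
psi: reached.
xi would need eta (Rule 2), but eta is never established.
No rule produces rho, and it is not given.
nu: reached.
No rule produces kappa, and it is not given.
Reached: epsilon, psi, and nu — 3 of the 6.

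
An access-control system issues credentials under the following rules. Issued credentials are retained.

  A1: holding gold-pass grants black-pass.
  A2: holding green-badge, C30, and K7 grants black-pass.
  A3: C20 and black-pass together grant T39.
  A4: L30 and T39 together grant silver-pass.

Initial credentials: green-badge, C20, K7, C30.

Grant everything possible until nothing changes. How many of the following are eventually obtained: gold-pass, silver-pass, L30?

No rule produces gold-pass, and it is not given.
silver-pass would need L30 and T39 (A4), but L30 is never granted.
No rule produces L30, and it is not given.
None of the 3 are reached.

0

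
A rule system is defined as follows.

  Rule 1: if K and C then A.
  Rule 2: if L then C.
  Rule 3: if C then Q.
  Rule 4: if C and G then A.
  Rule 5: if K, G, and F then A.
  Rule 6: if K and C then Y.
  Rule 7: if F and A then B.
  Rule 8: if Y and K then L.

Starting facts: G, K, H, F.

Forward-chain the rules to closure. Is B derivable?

K, G, and F hold, so A follows (Rule 5).
From F and A, Rule 7 gives B.

Yes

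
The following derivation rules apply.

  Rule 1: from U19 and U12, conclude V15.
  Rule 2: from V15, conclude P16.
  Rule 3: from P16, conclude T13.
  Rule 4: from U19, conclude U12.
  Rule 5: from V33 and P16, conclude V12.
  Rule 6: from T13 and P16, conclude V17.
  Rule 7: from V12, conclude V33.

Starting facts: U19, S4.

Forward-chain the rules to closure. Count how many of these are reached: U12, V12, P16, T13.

3

U19 holds, so U12 follows (Rule 4).
U19 and U12 hold, so V15 follows (Rule 1).
From V15, Rule 2 gives P16.
P16 holds, so T13 follows (Rule 3).
U12: reached.
V12 would need V33 and P16 (Rule 5), but V33 is never established.
P16: reached.
T13: reached.
Reached: U12, P16, and T13 — 3 of the 4.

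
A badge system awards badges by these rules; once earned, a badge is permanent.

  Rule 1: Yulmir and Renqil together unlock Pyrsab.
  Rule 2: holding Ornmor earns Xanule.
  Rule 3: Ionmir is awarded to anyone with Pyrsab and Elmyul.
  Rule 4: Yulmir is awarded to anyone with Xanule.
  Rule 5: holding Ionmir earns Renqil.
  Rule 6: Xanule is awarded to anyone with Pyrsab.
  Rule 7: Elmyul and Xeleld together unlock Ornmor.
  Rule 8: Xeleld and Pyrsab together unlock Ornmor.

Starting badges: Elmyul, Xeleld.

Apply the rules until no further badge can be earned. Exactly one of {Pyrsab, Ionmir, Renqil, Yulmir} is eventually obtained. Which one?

With Elmyul and Xeleld, Ornmor is earned (Rule 7).
With Ornmor, Xanule is earned (Rule 2).
With Xanule, Yulmir is earned (Rule 4).
Pyrsab would need Yulmir and Renqil (Rule 1), but Renqil is never earned. Ionmir would need Pyrsab and Elmyul (Rule 3), but Pyrsab is never earned. Renqil would need Ionmir (Rule 5), but Ionmir is never earned.

Yulmir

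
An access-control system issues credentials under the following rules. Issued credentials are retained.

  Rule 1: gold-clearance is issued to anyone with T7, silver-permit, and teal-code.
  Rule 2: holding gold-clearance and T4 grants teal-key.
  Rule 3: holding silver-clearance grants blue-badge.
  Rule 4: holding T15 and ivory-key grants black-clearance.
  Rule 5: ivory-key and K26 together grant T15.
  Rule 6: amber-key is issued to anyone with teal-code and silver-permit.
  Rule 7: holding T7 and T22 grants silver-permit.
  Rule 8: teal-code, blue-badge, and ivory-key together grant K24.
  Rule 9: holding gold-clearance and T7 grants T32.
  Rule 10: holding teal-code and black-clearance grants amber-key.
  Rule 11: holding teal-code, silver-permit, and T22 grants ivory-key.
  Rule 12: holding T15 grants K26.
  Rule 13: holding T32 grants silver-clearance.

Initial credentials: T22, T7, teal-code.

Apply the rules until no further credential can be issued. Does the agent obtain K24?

Yes

Holding T7 and T22 grants silver-permit (Rule 7).
Holding teal-code, silver-permit, and T22 grants ivory-key (Rule 11).
Holding T7, silver-permit, and teal-code grants gold-clearance (Rule 1).
Holding gold-clearance and T7 grants T32 (Rule 9).
Holding T32 grants silver-clearance (Rule 13).
Holding silver-clearance grants blue-badge (Rule 3).
Holding teal-code, blue-badge, and ivory-key grants K24 (Rule 8).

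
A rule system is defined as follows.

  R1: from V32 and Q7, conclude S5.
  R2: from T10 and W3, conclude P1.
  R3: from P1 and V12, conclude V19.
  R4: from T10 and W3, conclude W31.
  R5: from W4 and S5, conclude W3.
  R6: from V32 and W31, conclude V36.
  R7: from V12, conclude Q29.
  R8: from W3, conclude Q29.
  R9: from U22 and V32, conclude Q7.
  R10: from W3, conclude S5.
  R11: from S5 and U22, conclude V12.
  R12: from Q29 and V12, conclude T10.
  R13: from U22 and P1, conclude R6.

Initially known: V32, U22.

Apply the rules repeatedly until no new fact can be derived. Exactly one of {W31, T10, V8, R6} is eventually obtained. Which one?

T10

From U22 and V32, R9 gives Q7.
V32 and Q7 hold, so S5 follows (R1).
S5 and U22 hold, so V12 follows (R11).
From V12, R7 gives Q29.
Q29 and V12 hold, so T10 follows (R12).
No rule produces V8, and it is not given. R6 would need U22 and P1 (R13), but P1 is never established. W31 would need T10 and W3 (R4), but W3 is never established.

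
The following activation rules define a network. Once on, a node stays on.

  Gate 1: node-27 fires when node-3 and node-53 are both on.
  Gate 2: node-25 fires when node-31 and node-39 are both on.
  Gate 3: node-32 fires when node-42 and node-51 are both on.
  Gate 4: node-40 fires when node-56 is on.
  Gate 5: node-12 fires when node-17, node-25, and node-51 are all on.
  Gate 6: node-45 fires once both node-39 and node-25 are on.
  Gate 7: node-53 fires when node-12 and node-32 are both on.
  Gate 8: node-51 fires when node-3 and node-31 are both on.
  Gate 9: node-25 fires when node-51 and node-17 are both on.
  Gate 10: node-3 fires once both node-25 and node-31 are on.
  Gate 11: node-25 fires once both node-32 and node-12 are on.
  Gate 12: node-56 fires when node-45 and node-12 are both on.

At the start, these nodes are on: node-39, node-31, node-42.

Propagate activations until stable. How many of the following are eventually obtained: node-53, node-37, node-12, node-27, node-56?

node-53 would need node-12 and node-32 (Gate 7), but node-12 never turns on.
No rule produces node-37, and it is not given.
node-12 would need node-17, node-25, and node-51 (Gate 5), but node-17 never turns on.
node-27 would need node-3 and node-53 (Gate 1), but node-53 never turns on.
node-56 would need node-45 and node-12 (Gate 12), but node-12 never turns on.
None of the 5 are reached.

0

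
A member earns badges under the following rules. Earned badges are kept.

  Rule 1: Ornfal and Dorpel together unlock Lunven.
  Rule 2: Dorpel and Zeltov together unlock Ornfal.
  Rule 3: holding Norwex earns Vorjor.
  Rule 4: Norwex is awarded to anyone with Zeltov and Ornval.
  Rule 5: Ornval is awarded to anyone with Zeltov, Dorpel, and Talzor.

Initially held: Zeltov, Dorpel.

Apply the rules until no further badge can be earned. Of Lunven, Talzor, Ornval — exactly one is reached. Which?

With Dorpel and Zeltov, Ornfal is earned (Rule 2).
With Ornfal and Dorpel, Lunven is earned (Rule 1).
Ornval would need Zeltov, Dorpel, and Talzor (Rule 5), but Talzor is never earned. No rule produces Talzor, and it is not given.

Lunven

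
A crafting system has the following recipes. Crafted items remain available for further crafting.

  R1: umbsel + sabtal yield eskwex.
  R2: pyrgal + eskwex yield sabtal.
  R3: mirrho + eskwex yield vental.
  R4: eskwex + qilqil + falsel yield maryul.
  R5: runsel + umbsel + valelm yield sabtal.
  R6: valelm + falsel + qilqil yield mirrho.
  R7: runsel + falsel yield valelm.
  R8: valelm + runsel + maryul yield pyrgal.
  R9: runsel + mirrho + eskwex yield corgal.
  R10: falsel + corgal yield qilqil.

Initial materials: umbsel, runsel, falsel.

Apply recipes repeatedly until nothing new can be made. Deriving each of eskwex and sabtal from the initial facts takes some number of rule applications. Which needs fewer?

sabtal: runsel + falsel → valelm (R7). Using R5, runsel, umbsel, and valelm make sabtal. [2 rule applications]
eskwex: Using R7, runsel and falsel make valelm. runsel + umbsel + valelm → sabtal (R5). Using R1, umbsel and sabtal make eskwex. [3 rule applications]
sabtal needs fewer.

sabtal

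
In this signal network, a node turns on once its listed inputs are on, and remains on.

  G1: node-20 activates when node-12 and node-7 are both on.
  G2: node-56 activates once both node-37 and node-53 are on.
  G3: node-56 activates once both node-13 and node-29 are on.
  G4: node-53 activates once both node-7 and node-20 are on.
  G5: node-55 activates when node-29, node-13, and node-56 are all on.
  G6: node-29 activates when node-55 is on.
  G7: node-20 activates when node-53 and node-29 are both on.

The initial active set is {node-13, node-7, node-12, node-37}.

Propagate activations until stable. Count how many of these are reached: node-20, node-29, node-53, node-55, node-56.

node-12 and node-7 are on, so node-20 activates (G1).
G4: node-7 and node-20 on → node-53 on.
G2: node-37 and node-53 on → node-56 on.
node-20: reached.
node-29 would need node-55 (G6), but node-55 never turns on.
node-53: reached.
node-55 would need node-29, node-13, and node-56 (G5), but node-29 never turns on.
node-56: reached.
Reached: node-20, node-53, and node-56 — 3 of the 5.

3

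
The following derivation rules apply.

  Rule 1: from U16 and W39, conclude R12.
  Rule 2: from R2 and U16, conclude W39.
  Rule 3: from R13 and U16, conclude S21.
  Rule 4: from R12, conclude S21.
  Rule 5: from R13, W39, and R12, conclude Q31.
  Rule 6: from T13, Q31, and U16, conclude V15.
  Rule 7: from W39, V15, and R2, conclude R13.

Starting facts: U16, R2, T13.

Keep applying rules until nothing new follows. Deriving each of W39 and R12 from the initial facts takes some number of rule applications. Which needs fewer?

W39

W39: R2 and U16 hold, so W39 follows (Rule 2). [1 rule application]
R12: From R2 and U16, Rule 2 gives W39. U16 and W39 hold, so R12 follows (Rule 1). [2 rule applications]
W39 needs fewer.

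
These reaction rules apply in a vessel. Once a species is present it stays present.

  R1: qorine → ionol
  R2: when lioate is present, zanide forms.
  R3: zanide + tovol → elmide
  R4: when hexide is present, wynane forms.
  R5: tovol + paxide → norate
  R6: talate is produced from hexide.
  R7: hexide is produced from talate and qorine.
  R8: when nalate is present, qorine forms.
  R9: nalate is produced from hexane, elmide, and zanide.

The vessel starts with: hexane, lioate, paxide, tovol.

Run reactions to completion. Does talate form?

No

talate would need hexide (R6), but hexide never forms.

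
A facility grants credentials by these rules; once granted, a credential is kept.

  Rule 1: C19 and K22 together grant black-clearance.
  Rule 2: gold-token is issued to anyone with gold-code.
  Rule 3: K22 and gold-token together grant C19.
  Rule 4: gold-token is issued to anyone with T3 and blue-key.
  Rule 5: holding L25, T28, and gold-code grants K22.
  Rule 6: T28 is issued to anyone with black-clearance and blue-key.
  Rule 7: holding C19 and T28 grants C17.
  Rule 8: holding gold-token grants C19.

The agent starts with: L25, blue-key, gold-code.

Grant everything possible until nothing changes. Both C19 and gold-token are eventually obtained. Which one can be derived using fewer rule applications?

gold-token

gold-token: Holding gold-code grants gold-token (Rule 2). [1 rule application]
C19: Holding gold-code grants gold-token (Rule 2). Holding gold-token grants C19 (Rule 8). [2 rule applications]
gold-token needs fewer.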